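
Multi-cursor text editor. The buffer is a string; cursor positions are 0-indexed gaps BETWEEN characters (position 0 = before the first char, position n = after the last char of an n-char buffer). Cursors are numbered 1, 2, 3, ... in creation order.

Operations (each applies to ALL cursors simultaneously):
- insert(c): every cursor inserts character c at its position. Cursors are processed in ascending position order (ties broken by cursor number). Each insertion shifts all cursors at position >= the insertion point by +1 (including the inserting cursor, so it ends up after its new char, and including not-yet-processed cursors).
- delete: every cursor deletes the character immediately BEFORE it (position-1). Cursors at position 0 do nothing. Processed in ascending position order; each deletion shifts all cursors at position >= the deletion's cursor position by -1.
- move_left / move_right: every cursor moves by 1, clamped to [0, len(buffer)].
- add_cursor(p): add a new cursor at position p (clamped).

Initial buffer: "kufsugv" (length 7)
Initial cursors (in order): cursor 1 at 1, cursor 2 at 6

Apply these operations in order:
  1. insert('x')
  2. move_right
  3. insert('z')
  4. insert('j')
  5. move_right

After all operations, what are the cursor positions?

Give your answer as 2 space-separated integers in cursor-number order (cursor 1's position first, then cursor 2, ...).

Answer: 6 13

Derivation:
After op 1 (insert('x')): buffer="kxufsugxv" (len 9), cursors c1@2 c2@8, authorship .1.....2.
After op 2 (move_right): buffer="kxufsugxv" (len 9), cursors c1@3 c2@9, authorship .1.....2.
After op 3 (insert('z')): buffer="kxuzfsugxvz" (len 11), cursors c1@4 c2@11, authorship .1.1....2.2
After op 4 (insert('j')): buffer="kxuzjfsugxvzj" (len 13), cursors c1@5 c2@13, authorship .1.11....2.22
After op 5 (move_right): buffer="kxuzjfsugxvzj" (len 13), cursors c1@6 c2@13, authorship .1.11....2.22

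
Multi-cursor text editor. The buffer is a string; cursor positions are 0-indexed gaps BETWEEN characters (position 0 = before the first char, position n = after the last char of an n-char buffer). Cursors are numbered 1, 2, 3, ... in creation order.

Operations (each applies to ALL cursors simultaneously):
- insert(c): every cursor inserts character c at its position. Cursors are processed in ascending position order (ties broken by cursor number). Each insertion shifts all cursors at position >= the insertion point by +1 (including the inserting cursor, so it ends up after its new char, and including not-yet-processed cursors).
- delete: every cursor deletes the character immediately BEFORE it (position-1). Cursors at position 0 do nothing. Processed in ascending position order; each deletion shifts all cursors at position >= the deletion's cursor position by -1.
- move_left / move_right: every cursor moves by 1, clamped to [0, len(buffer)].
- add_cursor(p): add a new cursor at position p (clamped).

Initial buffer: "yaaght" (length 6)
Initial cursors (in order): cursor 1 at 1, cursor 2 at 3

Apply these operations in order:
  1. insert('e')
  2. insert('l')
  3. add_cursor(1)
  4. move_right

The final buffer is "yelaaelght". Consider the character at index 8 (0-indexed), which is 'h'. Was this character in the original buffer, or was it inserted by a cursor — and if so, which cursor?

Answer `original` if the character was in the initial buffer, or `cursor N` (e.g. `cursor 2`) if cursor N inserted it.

After op 1 (insert('e')): buffer="yeaaeght" (len 8), cursors c1@2 c2@5, authorship .1..2...
After op 2 (insert('l')): buffer="yelaaelght" (len 10), cursors c1@3 c2@7, authorship .11..22...
After op 3 (add_cursor(1)): buffer="yelaaelght" (len 10), cursors c3@1 c1@3 c2@7, authorship .11..22...
After op 4 (move_right): buffer="yelaaelght" (len 10), cursors c3@2 c1@4 c2@8, authorship .11..22...
Authorship (.=original, N=cursor N): . 1 1 . . 2 2 . . .
Index 8: author = original

Answer: original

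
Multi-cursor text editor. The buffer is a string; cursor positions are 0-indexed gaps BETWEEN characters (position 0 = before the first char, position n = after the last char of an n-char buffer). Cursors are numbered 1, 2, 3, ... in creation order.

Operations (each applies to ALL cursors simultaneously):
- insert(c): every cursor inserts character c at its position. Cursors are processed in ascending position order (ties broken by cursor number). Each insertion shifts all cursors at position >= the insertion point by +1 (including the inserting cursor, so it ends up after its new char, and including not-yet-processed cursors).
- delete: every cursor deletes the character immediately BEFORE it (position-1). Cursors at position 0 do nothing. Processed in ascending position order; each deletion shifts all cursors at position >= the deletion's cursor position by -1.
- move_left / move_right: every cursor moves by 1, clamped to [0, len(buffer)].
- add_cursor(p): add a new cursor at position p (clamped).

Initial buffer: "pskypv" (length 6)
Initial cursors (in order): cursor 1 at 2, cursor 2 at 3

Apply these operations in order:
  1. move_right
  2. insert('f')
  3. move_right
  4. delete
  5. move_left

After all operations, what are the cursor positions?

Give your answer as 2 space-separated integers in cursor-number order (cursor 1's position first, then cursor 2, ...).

Answer: 3 4

Derivation:
After op 1 (move_right): buffer="pskypv" (len 6), cursors c1@3 c2@4, authorship ......
After op 2 (insert('f')): buffer="pskfyfpv" (len 8), cursors c1@4 c2@6, authorship ...1.2..
After op 3 (move_right): buffer="pskfyfpv" (len 8), cursors c1@5 c2@7, authorship ...1.2..
After op 4 (delete): buffer="pskffv" (len 6), cursors c1@4 c2@5, authorship ...12.
After op 5 (move_left): buffer="pskffv" (len 6), cursors c1@3 c2@4, authorship ...12.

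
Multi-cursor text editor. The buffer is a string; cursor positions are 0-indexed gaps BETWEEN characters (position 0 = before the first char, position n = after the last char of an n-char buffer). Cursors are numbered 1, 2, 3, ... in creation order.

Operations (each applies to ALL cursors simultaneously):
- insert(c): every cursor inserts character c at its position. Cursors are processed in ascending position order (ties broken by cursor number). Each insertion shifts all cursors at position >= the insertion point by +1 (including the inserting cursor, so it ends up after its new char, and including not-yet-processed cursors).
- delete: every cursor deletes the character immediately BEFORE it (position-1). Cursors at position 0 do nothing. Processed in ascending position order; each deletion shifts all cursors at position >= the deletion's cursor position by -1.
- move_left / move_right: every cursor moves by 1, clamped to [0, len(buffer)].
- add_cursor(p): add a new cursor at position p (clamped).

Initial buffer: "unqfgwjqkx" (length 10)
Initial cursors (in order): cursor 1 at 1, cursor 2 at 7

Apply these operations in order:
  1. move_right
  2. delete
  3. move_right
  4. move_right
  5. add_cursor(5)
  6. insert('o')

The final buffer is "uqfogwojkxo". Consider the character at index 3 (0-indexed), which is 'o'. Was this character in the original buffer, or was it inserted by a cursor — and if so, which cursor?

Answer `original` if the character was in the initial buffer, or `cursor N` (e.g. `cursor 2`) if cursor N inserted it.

After op 1 (move_right): buffer="unqfgwjqkx" (len 10), cursors c1@2 c2@8, authorship ..........
After op 2 (delete): buffer="uqfgwjkx" (len 8), cursors c1@1 c2@6, authorship ........
After op 3 (move_right): buffer="uqfgwjkx" (len 8), cursors c1@2 c2@7, authorship ........
After op 4 (move_right): buffer="uqfgwjkx" (len 8), cursors c1@3 c2@8, authorship ........
After op 5 (add_cursor(5)): buffer="uqfgwjkx" (len 8), cursors c1@3 c3@5 c2@8, authorship ........
After op 6 (insert('o')): buffer="uqfogwojkxo" (len 11), cursors c1@4 c3@7 c2@11, authorship ...1..3...2
Authorship (.=original, N=cursor N): . . . 1 . . 3 . . . 2
Index 3: author = 1

Answer: cursor 1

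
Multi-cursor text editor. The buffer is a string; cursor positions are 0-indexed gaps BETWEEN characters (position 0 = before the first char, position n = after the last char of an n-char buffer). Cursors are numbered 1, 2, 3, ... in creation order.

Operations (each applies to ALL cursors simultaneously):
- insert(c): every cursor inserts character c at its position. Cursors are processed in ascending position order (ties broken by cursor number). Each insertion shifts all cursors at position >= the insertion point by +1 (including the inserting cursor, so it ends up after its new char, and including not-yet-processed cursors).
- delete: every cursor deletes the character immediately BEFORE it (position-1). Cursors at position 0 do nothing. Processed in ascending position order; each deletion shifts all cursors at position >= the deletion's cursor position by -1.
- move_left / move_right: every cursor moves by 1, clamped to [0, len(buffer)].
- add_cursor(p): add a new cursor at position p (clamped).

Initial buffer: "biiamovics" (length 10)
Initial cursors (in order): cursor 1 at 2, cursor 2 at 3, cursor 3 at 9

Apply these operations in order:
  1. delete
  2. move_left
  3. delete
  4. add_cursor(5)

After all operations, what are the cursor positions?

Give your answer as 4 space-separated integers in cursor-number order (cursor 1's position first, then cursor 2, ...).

Answer: 0 0 4 5

Derivation:
After op 1 (delete): buffer="bamovis" (len 7), cursors c1@1 c2@1 c3@6, authorship .......
After op 2 (move_left): buffer="bamovis" (len 7), cursors c1@0 c2@0 c3@5, authorship .......
After op 3 (delete): buffer="bamois" (len 6), cursors c1@0 c2@0 c3@4, authorship ......
After op 4 (add_cursor(5)): buffer="bamois" (len 6), cursors c1@0 c2@0 c3@4 c4@5, authorship ......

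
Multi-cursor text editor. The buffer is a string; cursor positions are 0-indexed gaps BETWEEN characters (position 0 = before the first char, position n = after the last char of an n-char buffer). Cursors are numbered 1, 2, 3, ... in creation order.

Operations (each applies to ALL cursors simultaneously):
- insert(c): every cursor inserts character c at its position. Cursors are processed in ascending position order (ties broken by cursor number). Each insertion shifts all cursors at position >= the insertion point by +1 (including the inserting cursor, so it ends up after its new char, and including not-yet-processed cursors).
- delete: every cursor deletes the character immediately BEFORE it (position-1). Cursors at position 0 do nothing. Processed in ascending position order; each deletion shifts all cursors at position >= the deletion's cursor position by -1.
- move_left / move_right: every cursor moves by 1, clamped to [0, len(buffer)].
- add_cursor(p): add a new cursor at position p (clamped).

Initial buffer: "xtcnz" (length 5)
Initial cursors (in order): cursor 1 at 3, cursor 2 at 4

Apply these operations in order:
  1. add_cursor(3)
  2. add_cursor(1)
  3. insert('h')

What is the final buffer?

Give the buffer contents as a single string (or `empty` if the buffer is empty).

Answer: xhtchhnhz

Derivation:
After op 1 (add_cursor(3)): buffer="xtcnz" (len 5), cursors c1@3 c3@3 c2@4, authorship .....
After op 2 (add_cursor(1)): buffer="xtcnz" (len 5), cursors c4@1 c1@3 c3@3 c2@4, authorship .....
After op 3 (insert('h')): buffer="xhtchhnhz" (len 9), cursors c4@2 c1@6 c3@6 c2@8, authorship .4..13.2.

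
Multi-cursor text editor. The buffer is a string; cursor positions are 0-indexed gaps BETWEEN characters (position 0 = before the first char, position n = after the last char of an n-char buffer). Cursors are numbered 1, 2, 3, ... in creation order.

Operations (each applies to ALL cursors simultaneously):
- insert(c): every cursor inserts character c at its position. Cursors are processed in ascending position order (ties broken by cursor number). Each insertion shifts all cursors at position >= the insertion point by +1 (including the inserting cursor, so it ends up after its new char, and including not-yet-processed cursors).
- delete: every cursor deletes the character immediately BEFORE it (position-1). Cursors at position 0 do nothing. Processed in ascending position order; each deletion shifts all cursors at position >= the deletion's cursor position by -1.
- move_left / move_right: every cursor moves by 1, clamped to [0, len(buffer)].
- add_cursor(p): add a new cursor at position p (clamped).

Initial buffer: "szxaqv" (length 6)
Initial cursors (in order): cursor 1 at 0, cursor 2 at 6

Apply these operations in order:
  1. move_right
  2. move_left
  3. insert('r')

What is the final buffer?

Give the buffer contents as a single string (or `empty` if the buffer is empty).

After op 1 (move_right): buffer="szxaqv" (len 6), cursors c1@1 c2@6, authorship ......
After op 2 (move_left): buffer="szxaqv" (len 6), cursors c1@0 c2@5, authorship ......
After op 3 (insert('r')): buffer="rszxaqrv" (len 8), cursors c1@1 c2@7, authorship 1.....2.

Answer: rszxaqrv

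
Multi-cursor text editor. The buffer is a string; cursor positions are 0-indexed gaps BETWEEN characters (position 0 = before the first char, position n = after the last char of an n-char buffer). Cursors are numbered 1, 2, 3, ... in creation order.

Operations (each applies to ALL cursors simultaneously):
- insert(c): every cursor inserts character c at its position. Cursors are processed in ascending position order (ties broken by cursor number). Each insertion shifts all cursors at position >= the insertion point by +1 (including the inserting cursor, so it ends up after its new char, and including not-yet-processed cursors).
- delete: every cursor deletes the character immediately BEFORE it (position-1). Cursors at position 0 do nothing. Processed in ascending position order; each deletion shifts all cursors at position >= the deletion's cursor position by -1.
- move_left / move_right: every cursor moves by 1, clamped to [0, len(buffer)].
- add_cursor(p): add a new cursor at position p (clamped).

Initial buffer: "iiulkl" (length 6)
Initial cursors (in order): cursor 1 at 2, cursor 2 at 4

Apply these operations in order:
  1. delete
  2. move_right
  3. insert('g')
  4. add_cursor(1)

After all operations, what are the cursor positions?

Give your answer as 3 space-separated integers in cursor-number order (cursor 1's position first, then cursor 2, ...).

After op 1 (delete): buffer="iukl" (len 4), cursors c1@1 c2@2, authorship ....
After op 2 (move_right): buffer="iukl" (len 4), cursors c1@2 c2@3, authorship ....
After op 3 (insert('g')): buffer="iugkgl" (len 6), cursors c1@3 c2@5, authorship ..1.2.
After op 4 (add_cursor(1)): buffer="iugkgl" (len 6), cursors c3@1 c1@3 c2@5, authorship ..1.2.

Answer: 3 5 1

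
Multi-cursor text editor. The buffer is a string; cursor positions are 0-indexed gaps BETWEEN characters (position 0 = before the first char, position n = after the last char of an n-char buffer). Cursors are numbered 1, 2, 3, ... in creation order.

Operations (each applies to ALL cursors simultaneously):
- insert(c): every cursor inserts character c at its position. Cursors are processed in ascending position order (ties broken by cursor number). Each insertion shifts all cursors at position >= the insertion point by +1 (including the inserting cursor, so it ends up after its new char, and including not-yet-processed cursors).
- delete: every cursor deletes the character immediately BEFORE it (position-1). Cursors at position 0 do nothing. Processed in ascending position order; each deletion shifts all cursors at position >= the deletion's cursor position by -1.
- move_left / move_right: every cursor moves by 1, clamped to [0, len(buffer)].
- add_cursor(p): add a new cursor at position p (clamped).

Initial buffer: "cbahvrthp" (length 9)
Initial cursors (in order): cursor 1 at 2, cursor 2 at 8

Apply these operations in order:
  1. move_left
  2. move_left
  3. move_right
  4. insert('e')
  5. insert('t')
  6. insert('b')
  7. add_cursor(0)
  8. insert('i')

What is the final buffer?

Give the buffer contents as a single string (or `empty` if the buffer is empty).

Answer: icetbibahvrtetbihp

Derivation:
After op 1 (move_left): buffer="cbahvrthp" (len 9), cursors c1@1 c2@7, authorship .........
After op 2 (move_left): buffer="cbahvrthp" (len 9), cursors c1@0 c2@6, authorship .........
After op 3 (move_right): buffer="cbahvrthp" (len 9), cursors c1@1 c2@7, authorship .........
After op 4 (insert('e')): buffer="cebahvrtehp" (len 11), cursors c1@2 c2@9, authorship .1......2..
After op 5 (insert('t')): buffer="cetbahvrtethp" (len 13), cursors c1@3 c2@11, authorship .11......22..
After op 6 (insert('b')): buffer="cetbbahvrtetbhp" (len 15), cursors c1@4 c2@13, authorship .111......222..
After op 7 (add_cursor(0)): buffer="cetbbahvrtetbhp" (len 15), cursors c3@0 c1@4 c2@13, authorship .111......222..
After op 8 (insert('i')): buffer="icetbibahvrtetbihp" (len 18), cursors c3@1 c1@6 c2@16, authorship 3.1111......2222..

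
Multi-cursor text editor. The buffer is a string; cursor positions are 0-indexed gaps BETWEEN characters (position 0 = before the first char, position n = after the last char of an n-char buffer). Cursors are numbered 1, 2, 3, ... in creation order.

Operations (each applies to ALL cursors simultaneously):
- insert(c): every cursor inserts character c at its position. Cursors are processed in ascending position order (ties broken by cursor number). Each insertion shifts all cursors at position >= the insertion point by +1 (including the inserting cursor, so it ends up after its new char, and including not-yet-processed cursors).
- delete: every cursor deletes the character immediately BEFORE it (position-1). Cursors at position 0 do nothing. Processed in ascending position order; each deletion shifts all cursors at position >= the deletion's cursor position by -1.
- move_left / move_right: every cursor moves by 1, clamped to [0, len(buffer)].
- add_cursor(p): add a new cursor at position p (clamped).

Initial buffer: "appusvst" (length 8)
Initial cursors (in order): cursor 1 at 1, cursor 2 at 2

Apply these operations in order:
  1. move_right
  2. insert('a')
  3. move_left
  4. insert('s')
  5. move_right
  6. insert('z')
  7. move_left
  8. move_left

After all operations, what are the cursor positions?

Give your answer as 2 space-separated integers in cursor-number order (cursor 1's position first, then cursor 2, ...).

Answer: 3 7

Derivation:
After op 1 (move_right): buffer="appusvst" (len 8), cursors c1@2 c2@3, authorship ........
After op 2 (insert('a')): buffer="apapausvst" (len 10), cursors c1@3 c2@5, authorship ..1.2.....
After op 3 (move_left): buffer="apapausvst" (len 10), cursors c1@2 c2@4, authorship ..1.2.....
After op 4 (insert('s')): buffer="apsapsausvst" (len 12), cursors c1@3 c2@6, authorship ..11.22.....
After op 5 (move_right): buffer="apsapsausvst" (len 12), cursors c1@4 c2@7, authorship ..11.22.....
After op 6 (insert('z')): buffer="apsazpsazusvst" (len 14), cursors c1@5 c2@9, authorship ..111.222.....
After op 7 (move_left): buffer="apsazpsazusvst" (len 14), cursors c1@4 c2@8, authorship ..111.222.....
After op 8 (move_left): buffer="apsazpsazusvst" (len 14), cursors c1@3 c2@7, authorship ..111.222.....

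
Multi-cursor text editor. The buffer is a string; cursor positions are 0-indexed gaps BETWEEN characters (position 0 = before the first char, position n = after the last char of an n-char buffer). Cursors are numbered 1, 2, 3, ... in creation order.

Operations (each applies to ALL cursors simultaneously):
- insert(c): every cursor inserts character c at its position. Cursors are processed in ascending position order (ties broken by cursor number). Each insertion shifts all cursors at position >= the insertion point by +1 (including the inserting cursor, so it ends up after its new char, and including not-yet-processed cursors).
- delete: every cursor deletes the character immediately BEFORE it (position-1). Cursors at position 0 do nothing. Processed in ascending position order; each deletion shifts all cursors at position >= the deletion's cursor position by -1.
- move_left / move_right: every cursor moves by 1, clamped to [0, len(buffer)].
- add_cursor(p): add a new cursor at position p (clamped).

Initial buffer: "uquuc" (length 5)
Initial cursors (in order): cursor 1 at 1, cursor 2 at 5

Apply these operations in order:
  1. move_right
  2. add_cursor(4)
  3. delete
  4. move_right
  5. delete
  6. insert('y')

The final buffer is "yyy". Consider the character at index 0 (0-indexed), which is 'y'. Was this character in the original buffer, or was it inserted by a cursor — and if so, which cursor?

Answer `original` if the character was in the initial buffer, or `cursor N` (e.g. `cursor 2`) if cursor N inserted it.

Answer: cursor 1

Derivation:
After op 1 (move_right): buffer="uquuc" (len 5), cursors c1@2 c2@5, authorship .....
After op 2 (add_cursor(4)): buffer="uquuc" (len 5), cursors c1@2 c3@4 c2@5, authorship .....
After op 3 (delete): buffer="uu" (len 2), cursors c1@1 c2@2 c3@2, authorship ..
After op 4 (move_right): buffer="uu" (len 2), cursors c1@2 c2@2 c3@2, authorship ..
After op 5 (delete): buffer="" (len 0), cursors c1@0 c2@0 c3@0, authorship 
After op 6 (insert('y')): buffer="yyy" (len 3), cursors c1@3 c2@3 c3@3, authorship 123
Authorship (.=original, N=cursor N): 1 2 3
Index 0: author = 1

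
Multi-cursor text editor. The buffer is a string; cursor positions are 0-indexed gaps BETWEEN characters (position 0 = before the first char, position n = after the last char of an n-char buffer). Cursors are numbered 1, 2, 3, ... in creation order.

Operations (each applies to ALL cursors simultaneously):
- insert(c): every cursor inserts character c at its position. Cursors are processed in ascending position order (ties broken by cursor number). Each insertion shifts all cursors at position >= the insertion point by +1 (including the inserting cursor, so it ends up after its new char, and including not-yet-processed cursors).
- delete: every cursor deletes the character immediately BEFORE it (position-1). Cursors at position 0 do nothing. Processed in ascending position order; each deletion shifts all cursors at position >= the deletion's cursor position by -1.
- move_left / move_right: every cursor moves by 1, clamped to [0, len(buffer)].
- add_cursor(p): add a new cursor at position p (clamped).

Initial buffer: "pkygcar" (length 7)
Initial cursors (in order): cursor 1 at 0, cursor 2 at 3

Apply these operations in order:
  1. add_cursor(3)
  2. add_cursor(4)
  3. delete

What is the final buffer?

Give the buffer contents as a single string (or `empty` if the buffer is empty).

Answer: pcar

Derivation:
After op 1 (add_cursor(3)): buffer="pkygcar" (len 7), cursors c1@0 c2@3 c3@3, authorship .......
After op 2 (add_cursor(4)): buffer="pkygcar" (len 7), cursors c1@0 c2@3 c3@3 c4@4, authorship .......
After op 3 (delete): buffer="pcar" (len 4), cursors c1@0 c2@1 c3@1 c4@1, authorship ....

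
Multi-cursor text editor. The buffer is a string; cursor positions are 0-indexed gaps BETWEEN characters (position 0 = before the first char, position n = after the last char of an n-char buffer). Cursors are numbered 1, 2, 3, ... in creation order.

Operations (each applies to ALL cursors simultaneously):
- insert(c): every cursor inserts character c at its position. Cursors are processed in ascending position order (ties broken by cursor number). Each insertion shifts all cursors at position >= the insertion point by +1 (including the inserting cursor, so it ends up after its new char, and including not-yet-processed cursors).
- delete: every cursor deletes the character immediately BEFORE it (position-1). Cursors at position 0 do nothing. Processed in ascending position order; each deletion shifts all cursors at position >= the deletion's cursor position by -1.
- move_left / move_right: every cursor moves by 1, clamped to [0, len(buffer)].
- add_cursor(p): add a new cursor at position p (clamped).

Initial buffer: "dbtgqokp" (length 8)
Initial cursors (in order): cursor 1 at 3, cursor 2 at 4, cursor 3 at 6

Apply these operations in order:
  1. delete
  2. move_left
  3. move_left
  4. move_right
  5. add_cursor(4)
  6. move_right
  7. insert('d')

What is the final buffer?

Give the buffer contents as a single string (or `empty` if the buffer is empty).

Answer: dbddqdkpd

Derivation:
After op 1 (delete): buffer="dbqkp" (len 5), cursors c1@2 c2@2 c3@3, authorship .....
After op 2 (move_left): buffer="dbqkp" (len 5), cursors c1@1 c2@1 c3@2, authorship .....
After op 3 (move_left): buffer="dbqkp" (len 5), cursors c1@0 c2@0 c3@1, authorship .....
After op 4 (move_right): buffer="dbqkp" (len 5), cursors c1@1 c2@1 c3@2, authorship .....
After op 5 (add_cursor(4)): buffer="dbqkp" (len 5), cursors c1@1 c2@1 c3@2 c4@4, authorship .....
After op 6 (move_right): buffer="dbqkp" (len 5), cursors c1@2 c2@2 c3@3 c4@5, authorship .....
After op 7 (insert('d')): buffer="dbddqdkpd" (len 9), cursors c1@4 c2@4 c3@6 c4@9, authorship ..12.3..4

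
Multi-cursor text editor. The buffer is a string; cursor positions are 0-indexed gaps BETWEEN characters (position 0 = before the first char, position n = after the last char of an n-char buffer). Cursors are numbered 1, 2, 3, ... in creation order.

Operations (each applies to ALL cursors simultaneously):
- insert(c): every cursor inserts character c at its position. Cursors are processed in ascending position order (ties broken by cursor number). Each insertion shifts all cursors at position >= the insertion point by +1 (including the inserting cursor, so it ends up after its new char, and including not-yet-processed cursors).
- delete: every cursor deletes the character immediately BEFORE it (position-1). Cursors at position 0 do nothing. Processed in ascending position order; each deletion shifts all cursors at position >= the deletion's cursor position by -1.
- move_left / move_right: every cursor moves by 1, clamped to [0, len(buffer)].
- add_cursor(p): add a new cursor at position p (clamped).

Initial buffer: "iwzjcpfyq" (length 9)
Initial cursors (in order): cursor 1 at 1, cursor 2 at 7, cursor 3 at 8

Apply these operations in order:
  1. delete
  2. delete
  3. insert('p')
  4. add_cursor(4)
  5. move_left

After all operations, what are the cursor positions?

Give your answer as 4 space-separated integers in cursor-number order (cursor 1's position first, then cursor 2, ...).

After op 1 (delete): buffer="wzjcpq" (len 6), cursors c1@0 c2@5 c3@5, authorship ......
After op 2 (delete): buffer="wzjq" (len 4), cursors c1@0 c2@3 c3@3, authorship ....
After op 3 (insert('p')): buffer="pwzjppq" (len 7), cursors c1@1 c2@6 c3@6, authorship 1...23.
After op 4 (add_cursor(4)): buffer="pwzjppq" (len 7), cursors c1@1 c4@4 c2@6 c3@6, authorship 1...23.
After op 5 (move_left): buffer="pwzjppq" (len 7), cursors c1@0 c4@3 c2@5 c3@5, authorship 1...23.

Answer: 0 5 5 3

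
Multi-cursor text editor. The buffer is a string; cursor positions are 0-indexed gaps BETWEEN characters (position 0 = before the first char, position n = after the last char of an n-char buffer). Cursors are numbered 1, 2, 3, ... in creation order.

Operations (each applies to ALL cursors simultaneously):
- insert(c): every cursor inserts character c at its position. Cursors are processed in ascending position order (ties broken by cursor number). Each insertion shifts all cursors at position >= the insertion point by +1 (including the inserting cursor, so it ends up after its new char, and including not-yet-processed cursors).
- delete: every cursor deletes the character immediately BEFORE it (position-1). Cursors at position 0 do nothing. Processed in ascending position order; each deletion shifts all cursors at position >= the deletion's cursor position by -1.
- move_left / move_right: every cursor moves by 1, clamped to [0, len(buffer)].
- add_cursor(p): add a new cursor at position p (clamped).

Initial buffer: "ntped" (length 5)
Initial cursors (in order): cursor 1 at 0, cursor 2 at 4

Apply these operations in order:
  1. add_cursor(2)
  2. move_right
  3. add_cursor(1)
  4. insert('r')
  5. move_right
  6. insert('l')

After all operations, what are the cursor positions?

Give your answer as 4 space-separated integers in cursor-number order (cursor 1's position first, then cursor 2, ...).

After op 1 (add_cursor(2)): buffer="ntped" (len 5), cursors c1@0 c3@2 c2@4, authorship .....
After op 2 (move_right): buffer="ntped" (len 5), cursors c1@1 c3@3 c2@5, authorship .....
After op 3 (add_cursor(1)): buffer="ntped" (len 5), cursors c1@1 c4@1 c3@3 c2@5, authorship .....
After op 4 (insert('r')): buffer="nrrtpredr" (len 9), cursors c1@3 c4@3 c3@6 c2@9, authorship .14..3..2
After op 5 (move_right): buffer="nrrtpredr" (len 9), cursors c1@4 c4@4 c3@7 c2@9, authorship .14..3..2
After op 6 (insert('l')): buffer="nrrtllpreldrl" (len 13), cursors c1@6 c4@6 c3@10 c2@13, authorship .14.14.3.3.22

Answer: 6 13 10 6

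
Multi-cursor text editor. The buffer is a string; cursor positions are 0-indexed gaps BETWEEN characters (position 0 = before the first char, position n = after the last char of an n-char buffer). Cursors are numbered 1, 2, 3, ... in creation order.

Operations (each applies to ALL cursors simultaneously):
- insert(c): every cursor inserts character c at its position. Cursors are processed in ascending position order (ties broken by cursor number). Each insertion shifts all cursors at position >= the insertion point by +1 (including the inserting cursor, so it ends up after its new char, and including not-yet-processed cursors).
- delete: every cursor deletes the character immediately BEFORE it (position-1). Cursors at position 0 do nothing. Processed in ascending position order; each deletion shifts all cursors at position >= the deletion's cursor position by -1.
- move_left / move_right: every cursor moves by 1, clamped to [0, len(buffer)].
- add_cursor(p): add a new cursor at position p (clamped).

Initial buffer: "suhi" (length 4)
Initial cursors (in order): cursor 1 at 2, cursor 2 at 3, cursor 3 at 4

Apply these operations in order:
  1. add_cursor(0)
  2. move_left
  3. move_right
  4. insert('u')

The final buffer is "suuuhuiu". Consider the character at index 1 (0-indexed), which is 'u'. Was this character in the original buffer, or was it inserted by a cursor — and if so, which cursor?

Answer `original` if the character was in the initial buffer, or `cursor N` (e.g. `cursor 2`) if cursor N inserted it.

After op 1 (add_cursor(0)): buffer="suhi" (len 4), cursors c4@0 c1@2 c2@3 c3@4, authorship ....
After op 2 (move_left): buffer="suhi" (len 4), cursors c4@0 c1@1 c2@2 c3@3, authorship ....
After op 3 (move_right): buffer="suhi" (len 4), cursors c4@1 c1@2 c2@3 c3@4, authorship ....
After op 4 (insert('u')): buffer="suuuhuiu" (len 8), cursors c4@2 c1@4 c2@6 c3@8, authorship .4.1.2.3
Authorship (.=original, N=cursor N): . 4 . 1 . 2 . 3
Index 1: author = 4

Answer: cursor 4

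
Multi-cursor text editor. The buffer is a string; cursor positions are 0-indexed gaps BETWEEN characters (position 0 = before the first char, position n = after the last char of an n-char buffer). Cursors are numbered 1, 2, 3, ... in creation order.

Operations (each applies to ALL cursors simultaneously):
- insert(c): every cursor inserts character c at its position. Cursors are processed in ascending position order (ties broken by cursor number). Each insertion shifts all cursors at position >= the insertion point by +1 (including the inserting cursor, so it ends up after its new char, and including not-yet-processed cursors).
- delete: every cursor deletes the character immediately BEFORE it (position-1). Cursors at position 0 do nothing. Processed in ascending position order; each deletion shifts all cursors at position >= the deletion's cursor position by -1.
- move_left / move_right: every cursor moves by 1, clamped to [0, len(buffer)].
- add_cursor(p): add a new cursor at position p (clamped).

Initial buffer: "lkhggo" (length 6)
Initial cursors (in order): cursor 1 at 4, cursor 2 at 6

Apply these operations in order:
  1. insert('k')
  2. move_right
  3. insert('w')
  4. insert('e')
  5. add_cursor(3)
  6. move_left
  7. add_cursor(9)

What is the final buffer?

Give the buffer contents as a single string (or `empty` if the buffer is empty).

Answer: lkhgkgweokwe

Derivation:
After op 1 (insert('k')): buffer="lkhgkgok" (len 8), cursors c1@5 c2@8, authorship ....1..2
After op 2 (move_right): buffer="lkhgkgok" (len 8), cursors c1@6 c2@8, authorship ....1..2
After op 3 (insert('w')): buffer="lkhgkgwokw" (len 10), cursors c1@7 c2@10, authorship ....1.1.22
After op 4 (insert('e')): buffer="lkhgkgweokwe" (len 12), cursors c1@8 c2@12, authorship ....1.11.222
After op 5 (add_cursor(3)): buffer="lkhgkgweokwe" (len 12), cursors c3@3 c1@8 c2@12, authorship ....1.11.222
After op 6 (move_left): buffer="lkhgkgweokwe" (len 12), cursors c3@2 c1@7 c2@11, authorship ....1.11.222
After op 7 (add_cursor(9)): buffer="lkhgkgweokwe" (len 12), cursors c3@2 c1@7 c4@9 c2@11, authorship ....1.11.222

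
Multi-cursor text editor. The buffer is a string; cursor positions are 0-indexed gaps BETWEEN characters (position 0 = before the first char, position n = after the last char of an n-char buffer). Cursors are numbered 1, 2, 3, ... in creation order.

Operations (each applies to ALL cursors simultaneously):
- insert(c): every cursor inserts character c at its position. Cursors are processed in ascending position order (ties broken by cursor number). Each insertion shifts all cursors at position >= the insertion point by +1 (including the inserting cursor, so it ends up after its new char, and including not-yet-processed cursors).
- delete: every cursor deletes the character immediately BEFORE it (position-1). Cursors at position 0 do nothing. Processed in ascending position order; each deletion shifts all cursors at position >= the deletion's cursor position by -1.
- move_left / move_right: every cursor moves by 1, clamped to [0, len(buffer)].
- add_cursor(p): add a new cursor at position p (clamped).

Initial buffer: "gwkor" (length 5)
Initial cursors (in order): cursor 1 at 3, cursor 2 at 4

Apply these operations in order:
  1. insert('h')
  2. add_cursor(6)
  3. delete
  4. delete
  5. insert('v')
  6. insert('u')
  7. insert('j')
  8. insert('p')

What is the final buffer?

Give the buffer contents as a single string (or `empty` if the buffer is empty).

Answer: vvvuuujjjpppr

Derivation:
After op 1 (insert('h')): buffer="gwkhohr" (len 7), cursors c1@4 c2@6, authorship ...1.2.
After op 2 (add_cursor(6)): buffer="gwkhohr" (len 7), cursors c1@4 c2@6 c3@6, authorship ...1.2.
After op 3 (delete): buffer="gwkr" (len 4), cursors c1@3 c2@3 c3@3, authorship ....
After op 4 (delete): buffer="r" (len 1), cursors c1@0 c2@0 c3@0, authorship .
After op 5 (insert('v')): buffer="vvvr" (len 4), cursors c1@3 c2@3 c3@3, authorship 123.
After op 6 (insert('u')): buffer="vvvuuur" (len 7), cursors c1@6 c2@6 c3@6, authorship 123123.
After op 7 (insert('j')): buffer="vvvuuujjjr" (len 10), cursors c1@9 c2@9 c3@9, authorship 123123123.
After op 8 (insert('p')): buffer="vvvuuujjjpppr" (len 13), cursors c1@12 c2@12 c3@12, authorship 123123123123.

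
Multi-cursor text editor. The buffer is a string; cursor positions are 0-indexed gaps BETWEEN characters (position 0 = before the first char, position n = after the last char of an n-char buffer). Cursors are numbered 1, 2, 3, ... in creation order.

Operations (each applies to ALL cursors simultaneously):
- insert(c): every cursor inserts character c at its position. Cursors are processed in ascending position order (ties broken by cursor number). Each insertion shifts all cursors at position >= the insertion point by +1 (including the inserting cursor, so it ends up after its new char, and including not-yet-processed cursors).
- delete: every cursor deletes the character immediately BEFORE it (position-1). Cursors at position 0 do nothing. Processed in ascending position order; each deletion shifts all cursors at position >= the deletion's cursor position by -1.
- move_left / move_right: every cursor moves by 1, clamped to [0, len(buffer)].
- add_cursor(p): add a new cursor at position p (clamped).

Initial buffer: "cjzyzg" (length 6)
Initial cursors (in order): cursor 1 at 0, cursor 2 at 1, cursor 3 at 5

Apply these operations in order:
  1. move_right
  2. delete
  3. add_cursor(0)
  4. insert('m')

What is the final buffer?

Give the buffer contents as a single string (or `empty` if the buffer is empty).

Answer: mmmzyzm

Derivation:
After op 1 (move_right): buffer="cjzyzg" (len 6), cursors c1@1 c2@2 c3@6, authorship ......
After op 2 (delete): buffer="zyz" (len 3), cursors c1@0 c2@0 c3@3, authorship ...
After op 3 (add_cursor(0)): buffer="zyz" (len 3), cursors c1@0 c2@0 c4@0 c3@3, authorship ...
After op 4 (insert('m')): buffer="mmmzyzm" (len 7), cursors c1@3 c2@3 c4@3 c3@7, authorship 124...3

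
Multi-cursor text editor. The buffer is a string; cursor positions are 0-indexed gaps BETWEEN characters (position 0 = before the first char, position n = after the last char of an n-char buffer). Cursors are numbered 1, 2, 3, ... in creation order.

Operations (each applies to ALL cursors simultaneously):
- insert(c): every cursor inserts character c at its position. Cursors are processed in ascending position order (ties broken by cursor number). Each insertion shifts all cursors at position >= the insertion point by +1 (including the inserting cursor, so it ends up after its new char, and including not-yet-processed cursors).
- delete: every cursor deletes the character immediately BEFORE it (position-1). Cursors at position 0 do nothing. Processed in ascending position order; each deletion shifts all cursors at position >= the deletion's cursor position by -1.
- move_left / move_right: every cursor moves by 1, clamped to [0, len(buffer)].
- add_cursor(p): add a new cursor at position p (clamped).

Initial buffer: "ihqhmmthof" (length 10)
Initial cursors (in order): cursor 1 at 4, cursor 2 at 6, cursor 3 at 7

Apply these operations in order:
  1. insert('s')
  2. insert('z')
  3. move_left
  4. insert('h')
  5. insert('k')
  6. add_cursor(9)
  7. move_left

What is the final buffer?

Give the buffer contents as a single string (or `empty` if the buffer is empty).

After op 1 (insert('s')): buffer="ihqhsmmstshof" (len 13), cursors c1@5 c2@8 c3@10, authorship ....1..2.3...
After op 2 (insert('z')): buffer="ihqhszmmsztszhof" (len 16), cursors c1@6 c2@10 c3@13, authorship ....11..22.33...
After op 3 (move_left): buffer="ihqhszmmsztszhof" (len 16), cursors c1@5 c2@9 c3@12, authorship ....11..22.33...
After op 4 (insert('h')): buffer="ihqhshzmmshztshzhof" (len 19), cursors c1@6 c2@11 c3@15, authorship ....111..222.333...
After op 5 (insert('k')): buffer="ihqhshkzmmshkztshkzhof" (len 22), cursors c1@7 c2@13 c3@18, authorship ....1111..2222.3333...
After op 6 (add_cursor(9)): buffer="ihqhshkzmmshkztshkzhof" (len 22), cursors c1@7 c4@9 c2@13 c3@18, authorship ....1111..2222.3333...
After op 7 (move_left): buffer="ihqhshkzmmshkztshkzhof" (len 22), cursors c1@6 c4@8 c2@12 c3@17, authorship ....1111..2222.3333...

Answer: ihqhshkzmmshkztshkzhof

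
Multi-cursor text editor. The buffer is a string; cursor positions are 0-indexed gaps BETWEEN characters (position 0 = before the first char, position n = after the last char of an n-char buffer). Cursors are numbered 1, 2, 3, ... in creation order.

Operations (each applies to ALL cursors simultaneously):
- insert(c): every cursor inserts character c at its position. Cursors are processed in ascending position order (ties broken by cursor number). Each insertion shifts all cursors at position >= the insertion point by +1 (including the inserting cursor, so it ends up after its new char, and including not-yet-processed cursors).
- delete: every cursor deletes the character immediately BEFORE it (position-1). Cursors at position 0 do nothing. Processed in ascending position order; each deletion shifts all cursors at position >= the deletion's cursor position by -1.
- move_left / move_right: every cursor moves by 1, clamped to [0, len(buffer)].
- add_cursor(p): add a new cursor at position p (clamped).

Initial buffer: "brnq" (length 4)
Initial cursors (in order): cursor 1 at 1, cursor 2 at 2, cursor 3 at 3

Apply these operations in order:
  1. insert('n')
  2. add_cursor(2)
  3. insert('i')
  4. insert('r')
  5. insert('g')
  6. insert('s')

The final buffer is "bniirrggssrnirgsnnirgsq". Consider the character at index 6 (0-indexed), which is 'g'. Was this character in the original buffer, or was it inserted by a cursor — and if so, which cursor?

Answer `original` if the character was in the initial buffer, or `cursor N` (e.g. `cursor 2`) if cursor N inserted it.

After op 1 (insert('n')): buffer="bnrnnnq" (len 7), cursors c1@2 c2@4 c3@6, authorship .1.2.3.
After op 2 (add_cursor(2)): buffer="bnrnnnq" (len 7), cursors c1@2 c4@2 c2@4 c3@6, authorship .1.2.3.
After op 3 (insert('i')): buffer="bniirninniq" (len 11), cursors c1@4 c4@4 c2@7 c3@10, authorship .114.22.33.
After op 4 (insert('r')): buffer="bniirrrnirnnirq" (len 15), cursors c1@6 c4@6 c2@10 c3@14, authorship .11414.222.333.
After op 5 (insert('g')): buffer="bniirrggrnirgnnirgq" (len 19), cursors c1@8 c4@8 c2@13 c3@18, authorship .1141414.2222.3333.
After op 6 (insert('s')): buffer="bniirrggssrnirgsnnirgsq" (len 23), cursors c1@10 c4@10 c2@16 c3@22, authorship .114141414.22222.33333.
Authorship (.=original, N=cursor N): . 1 1 4 1 4 1 4 1 4 . 2 2 2 2 2 . 3 3 3 3 3 .
Index 6: author = 1

Answer: cursor 1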